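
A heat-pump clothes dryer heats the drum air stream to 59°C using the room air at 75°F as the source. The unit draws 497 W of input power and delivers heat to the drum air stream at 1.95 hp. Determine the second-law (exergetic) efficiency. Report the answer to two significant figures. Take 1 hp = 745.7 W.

0.31

Converting, Q̇_H = 1.950 hp = 1454 W, so COP_actual = Q̇_H/Ẇ = 1454/497.0 = 2.926.
In absolute terms T_C = 297.04 K and T_H = 332.15 K, so ΔT = 35.11 K.
COP_Carnot = T_H/ΔT = 332.15/35.11 = 9.460.
η_II = COP_actual/COP_Carnot = 2.926/9.460 = 0.3093.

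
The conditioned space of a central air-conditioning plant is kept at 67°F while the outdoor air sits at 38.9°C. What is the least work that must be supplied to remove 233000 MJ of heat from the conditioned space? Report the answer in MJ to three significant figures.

In absolute terms T_C = 292.59 K and T_H = 312.05 K, so ΔT = 19.46 K.
The reversible limit is COP_R = T_C/ΔT = 15.04, so W_min = Q_C/COP = Q_C·ΔT/T_C.
W_min = 233000 × 19.46/292.59 = 15490 MJ.

15500 MJ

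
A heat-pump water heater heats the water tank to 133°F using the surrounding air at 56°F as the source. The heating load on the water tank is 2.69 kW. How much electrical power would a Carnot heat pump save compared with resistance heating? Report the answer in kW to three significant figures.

2.34 kW

In absolute terms T_C = 286.48 K and T_H = 329.26 K, so ΔT = 42.78 K.
COP_Carnot = T_H/ΔT = 329.26/42.78 = 7.697.
Resistance heating needs Ẇ_res = Q̇_H = 2.690 kW; the reversible heat pump needs only Ẇ_hp = Q̇_H/COP = 0.3495 kW.
Saving = 2.690 − 0.3495 = 2.341 kW.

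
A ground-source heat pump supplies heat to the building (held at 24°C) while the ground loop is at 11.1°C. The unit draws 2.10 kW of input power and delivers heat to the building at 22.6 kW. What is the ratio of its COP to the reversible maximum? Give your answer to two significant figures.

0.47

COP_actual = Q̇_H/Ẇ = 22.60/2.100 = 10.76.
In absolute terms T_C = 284.25 K and T_H = 297.15 K, so ΔT = 12.90 K.
COP_Carnot = T_H/ΔT = 297.15/12.90 = 23.03.
η_II = COP_actual/COP_Carnot = 10.76/23.03 = 0.4672.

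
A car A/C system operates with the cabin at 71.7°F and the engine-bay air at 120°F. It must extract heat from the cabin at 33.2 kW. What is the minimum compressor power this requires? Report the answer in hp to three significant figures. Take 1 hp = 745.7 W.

In absolute terms T_C = 295.21 K and T_H = 322.04 K, so ΔT = 26.83 K.
COP_Carnot = T_C/ΔT = 295.21/26.83 = 11.00.
Ẇ_min = Q̇/COP_Carnot = 33.20/11.00 = 3.018 kW = 4.047 hp.

4.05 hp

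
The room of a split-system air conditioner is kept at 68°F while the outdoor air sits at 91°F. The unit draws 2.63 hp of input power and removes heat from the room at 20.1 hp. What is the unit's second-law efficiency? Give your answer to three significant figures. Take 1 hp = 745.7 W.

0.333

COP_actual = Q̇_C/Ẇ = 20.10/2.630 = 7.643.
In absolute terms T_C = 293.15 K and T_H = 305.93 K, so ΔT = 12.78 K.
COP_Carnot = T_C/ΔT = 293.15/12.78 = 22.94.
η_II = COP_actual/COP_Carnot = 7.643/22.94 = 0.3331.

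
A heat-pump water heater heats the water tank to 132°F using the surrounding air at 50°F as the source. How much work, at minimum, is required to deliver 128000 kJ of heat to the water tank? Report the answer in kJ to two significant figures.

In absolute terms T_C = 283.15 K and T_H = 328.71 K, so ΔT = 45.56 K.
The reversible limit is COP_HP = T_H/ΔT = 7.215, so W_min = Q_H/COP = Q_H·ΔT/T_H.
W_min = 128000 × 45.56/328.71 = 17740 kJ.

18000 kJ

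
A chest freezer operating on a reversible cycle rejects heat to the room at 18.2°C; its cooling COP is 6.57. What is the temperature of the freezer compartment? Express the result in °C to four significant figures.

For a Carnot refrigerator COP_R = T_C/(T_H − T_C), so T_C = COP·T_H/(1 + COP).
With T_H = 291.35 K, T_C = 6.57 × 291.35/7.570 = 252.86 K.
Converting, 252.86 K = -20.29°C.

-20.29 °C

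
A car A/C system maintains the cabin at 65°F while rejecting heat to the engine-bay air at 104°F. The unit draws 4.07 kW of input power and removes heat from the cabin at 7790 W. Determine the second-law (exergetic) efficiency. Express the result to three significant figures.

Converting, Q̇_C = 7790 W = 7.790 kW, so COP_actual = Q̇_C/Ẇ = 7.790/4.070 = 1.914.
In absolute terms T_C = 291.48 K and T_H = 313.15 K, so ΔT = 21.67 K.
COP_Carnot = T_C/ΔT = 291.48/21.67 = 13.45.
η_II = COP_actual/COP_Carnot = 1.914/13.45 = 0.1423.

0.142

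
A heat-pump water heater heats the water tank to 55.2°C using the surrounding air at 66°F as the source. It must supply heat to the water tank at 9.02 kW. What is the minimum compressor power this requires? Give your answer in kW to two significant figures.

1.0 kW

In absolute terms T_C = 292.04 K and T_H = 328.35 K, so ΔT = 36.31 K.
COP_Carnot = T_H/ΔT = 328.35/36.31 = 9.043.
Ẇ_min = Q̇/COP_Carnot = 9.020/9.043 = 0.9975 kW.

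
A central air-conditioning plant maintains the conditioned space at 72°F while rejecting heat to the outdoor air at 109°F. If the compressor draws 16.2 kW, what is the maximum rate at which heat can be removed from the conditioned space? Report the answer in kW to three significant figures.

233 kW

In absolute terms T_C = 295.37 K and T_H = 315.93 K, so ΔT = 20.56 K.
COP_Carnot = T_C/ΔT = 295.37/20.56 = 14.37.
Q̇_max = COP_Carnot × Ẇ = 14.37 × 16.20 kW = 232.8 kW.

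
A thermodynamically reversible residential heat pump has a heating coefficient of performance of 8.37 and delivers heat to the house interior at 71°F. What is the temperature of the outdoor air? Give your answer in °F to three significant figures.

7.60 °F

COP_HP = T_H/(T_H − T_C) gives T_H − T_C = T_H/COP.
With T_H = 294.82 K, T_C = 294.82 × (1 − 1/8.37) = 259.59 K.
Converting, 259.59 K = 7.60°F.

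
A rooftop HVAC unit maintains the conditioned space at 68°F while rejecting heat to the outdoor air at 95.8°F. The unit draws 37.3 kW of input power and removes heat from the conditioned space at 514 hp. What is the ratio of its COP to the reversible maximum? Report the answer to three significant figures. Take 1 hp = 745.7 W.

0.541

Converting, Q̇_C = 514.0 hp = 383.3 kW, so COP_actual = Q̇_C/Ẇ = 383.3/37.30 = 10.28.
In absolute terms T_C = 293.15 K and T_H = 308.59 K, so ΔT = 15.44 K.
COP_Carnot = T_C/ΔT = 293.15/15.44 = 18.98.
η_II = COP_actual/COP_Carnot = 10.28/18.98 = 0.5414.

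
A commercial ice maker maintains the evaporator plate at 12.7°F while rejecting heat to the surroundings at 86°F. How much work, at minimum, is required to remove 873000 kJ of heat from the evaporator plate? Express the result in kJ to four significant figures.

In absolute terms T_C = 262.43 K and T_H = 303.15 K, so ΔT = 40.72 K.
The reversible limit is COP_R = T_C/ΔT = 6.444, so W_min = Q_C/COP = Q_C·ΔT/T_C.
W_min = 873000 × 40.72/262.43 = 135500 kJ.

135500 kJ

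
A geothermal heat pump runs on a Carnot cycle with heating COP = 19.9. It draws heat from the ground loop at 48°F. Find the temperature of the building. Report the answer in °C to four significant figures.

23.81 °C

COP_HP = T_H/(T_H − T_C) rearranges to T_H = COP·T_C/(COP − 1).
With T_C = 282.04 K, T_H = 19.9 × 282.04/18.90 = 296.96 K.
Converting, 296.96 K = 23.81°C.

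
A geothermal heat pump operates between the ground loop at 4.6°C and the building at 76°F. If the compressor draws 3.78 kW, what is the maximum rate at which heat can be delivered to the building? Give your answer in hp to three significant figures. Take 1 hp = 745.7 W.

76.0 hp

In absolute terms T_C = 277.75 K and T_H = 297.59 K, so ΔT = 19.84 K.
COP_Carnot = T_H/ΔT = 297.59/19.84 = 15.00.
Q̇_max = COP_Carnot × Ẇ = 15.00 × 3.780 kW = 56.69 kW = 76.02 hp.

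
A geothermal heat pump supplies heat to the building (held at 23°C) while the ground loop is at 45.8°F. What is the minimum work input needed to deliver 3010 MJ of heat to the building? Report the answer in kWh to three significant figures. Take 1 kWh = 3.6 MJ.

43.3 kWh

In absolute terms T_C = 280.82 K and T_H = 296.15 K, so ΔT = 15.33 K.
The reversible limit is COP_HP = T_H/ΔT = 19.31, so W_min = Q_H/COP = Q_H·ΔT/T_H.
W_min = 3010 × 15.33/296.15 = 155.8 MJ = 43.29 kWh.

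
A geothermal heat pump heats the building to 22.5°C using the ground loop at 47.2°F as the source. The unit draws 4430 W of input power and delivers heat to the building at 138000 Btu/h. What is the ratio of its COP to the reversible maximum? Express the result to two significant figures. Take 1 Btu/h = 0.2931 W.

Converting, Q̇_H = 138000 Btu/h = 40450 W, so COP_actual = Q̇_H/Ẇ = 40450/4430 = 9.130.
In absolute terms T_C = 281.59 K and T_H = 295.65 K, so ΔT = 14.06 K.
COP_Carnot = T_H/ΔT = 295.65/14.06 = 21.03.
η_II = COP_actual/COP_Carnot = 9.130/21.03 = 0.4341.

0.43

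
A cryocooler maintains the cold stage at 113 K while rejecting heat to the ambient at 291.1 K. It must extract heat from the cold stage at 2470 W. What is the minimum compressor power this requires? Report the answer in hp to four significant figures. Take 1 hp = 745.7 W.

5.221 hp

The reservoir spacing is ΔT = 291.1 − 113 = 178.1 K.
COP_Carnot = T_C/ΔT = 113.00/178.1 = 0.6345.
Ẇ_min = Q̇/COP_Carnot = 2470/0.6345 = 3893 W = 5.221 hp.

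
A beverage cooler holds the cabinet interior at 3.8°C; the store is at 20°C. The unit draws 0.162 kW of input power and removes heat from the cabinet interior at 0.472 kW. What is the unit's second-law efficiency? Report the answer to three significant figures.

COP_actual = Q̇_C/Ẇ = 0.4720/0.1620 = 2.914.
In absolute terms T_C = 276.95 K and T_H = 293.15 K, so ΔT = 16.20 K.
COP_Carnot = T_C/ΔT = 276.95/16.20 = 17.10.
η_II = COP_actual/COP_Carnot = 2.914/17.10 = 0.1704.

0.170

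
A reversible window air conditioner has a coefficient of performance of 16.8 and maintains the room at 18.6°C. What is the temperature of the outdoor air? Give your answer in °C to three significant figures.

COP_R = T_C/(T_H − T_C) gives T_H − T_C = T_C/COP.
With T_C = 291.75 K, T_H = 291.75 × (1 + 1/16.8) = 309.12 K.
Converting, 309.12 K = 35.97°C.

36.0 °C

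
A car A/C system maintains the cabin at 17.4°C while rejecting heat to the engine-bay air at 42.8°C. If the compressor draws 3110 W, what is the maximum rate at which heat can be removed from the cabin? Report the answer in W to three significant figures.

35600 W

In absolute terms T_C = 290.55 K and T_H = 315.95 K, so ΔT = 25.40 K.
COP_Carnot = T_C/ΔT = 290.55/25.40 = 11.44.
Q̇_max = COP_Carnot × Ẇ = 11.44 × 3110 W = 35580 W.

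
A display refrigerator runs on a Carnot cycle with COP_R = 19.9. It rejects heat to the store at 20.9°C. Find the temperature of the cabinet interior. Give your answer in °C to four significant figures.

6.831 °C

For a Carnot refrigerator COP_R = T_C/(T_H − T_C), so T_C = COP·T_H/(1 + COP).
With T_H = 294.05 K, T_C = 19.9 × 294.05/20.90 = 279.98 K.
Converting, 279.98 K = 6.83°C.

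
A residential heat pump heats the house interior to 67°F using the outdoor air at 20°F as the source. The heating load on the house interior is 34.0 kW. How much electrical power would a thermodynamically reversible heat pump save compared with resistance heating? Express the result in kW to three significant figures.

In absolute terms T_C = 266.48 K and T_H = 292.59 K, so ΔT = 26.11 K.
COP_Carnot = T_H/ΔT = 292.59/26.11 = 11.21.
Resistance heating needs Ẇ_res = Q̇_H = 34.00 kW; the reversible heat pump needs only Ẇ_hp = Q̇_H/COP = 3.034 kW.
Saving = 34.00 − 3.034 = 30.97 kW.

31.0 kW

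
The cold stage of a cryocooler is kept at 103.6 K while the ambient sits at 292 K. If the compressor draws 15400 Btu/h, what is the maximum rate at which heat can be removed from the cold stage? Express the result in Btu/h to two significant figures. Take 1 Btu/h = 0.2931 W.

8500 Btu/h

The reservoir spacing is ΔT = 292 − 103.6 = 188.4 K.
COP_Carnot = T_C/ΔT = 103.60/188.4 = 0.5499.
Q̇_max = COP_Carnot × Ẇ = 0.5499 × 15400 Btu/h = 8468 Btu/h.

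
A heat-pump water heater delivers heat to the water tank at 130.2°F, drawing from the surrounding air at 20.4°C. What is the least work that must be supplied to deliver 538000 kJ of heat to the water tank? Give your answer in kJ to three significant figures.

In absolute terms T_C = 293.55 K and T_H = 327.71 K, so ΔT = 34.16 K.
The reversible limit is COP_HP = T_H/ΔT = 9.595, so W_min = Q_H/COP = Q_H·ΔT/T_H.
W_min = 538000 × 34.16/327.71 = 56070 kJ.

56100 kJ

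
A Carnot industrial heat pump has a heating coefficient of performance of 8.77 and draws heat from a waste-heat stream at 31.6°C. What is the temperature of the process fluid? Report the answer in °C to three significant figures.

70.8 °C

COP_HP = T_H/(T_H − T_C) rearranges to T_H = COP·T_C/(COP − 1).
With T_C = 304.75 K, T_H = 8.77 × 304.75/7.770 = 343.97 K.
Converting, 343.97 K = 70.82°C.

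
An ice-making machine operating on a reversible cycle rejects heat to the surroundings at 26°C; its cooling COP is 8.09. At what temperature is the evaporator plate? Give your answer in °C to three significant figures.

-6.91 °C

For a Carnot refrigerator COP_R = T_C/(T_H − T_C), so T_C = COP·T_H/(1 + COP).
With T_H = 299.15 K, T_C = 8.09 × 299.15/9.090 = 266.24 K.
Converting, 266.24 K = -6.91°C.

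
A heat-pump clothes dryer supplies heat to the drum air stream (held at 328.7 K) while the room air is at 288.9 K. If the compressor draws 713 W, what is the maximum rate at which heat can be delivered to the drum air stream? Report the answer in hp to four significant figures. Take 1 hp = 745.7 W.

7.897 hp

The reservoir spacing is ΔT = 328.7 − 288.9 = 39.80 K.
COP_Carnot = T_H/ΔT = 328.70/39.80 = 8.259.
Q̇_max = COP_Carnot × Ẇ = 8.259 × 713.0 W = 5889 W = 7.897 hp.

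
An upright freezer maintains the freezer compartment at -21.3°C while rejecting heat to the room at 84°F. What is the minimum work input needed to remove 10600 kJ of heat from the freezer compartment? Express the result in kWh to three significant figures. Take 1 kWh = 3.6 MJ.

0.587 kWh

In absolute terms T_C = 251.85 K and T_H = 302.04 K, so ΔT = 50.19 K.
The reversible limit is COP_R = T_C/ΔT = 5.018, so W_min = Q_C/COP = Q_C·ΔT/T_C.
W_min = 10600 × 50.19/251.85 = 2112 kJ = 0.5868 kWh.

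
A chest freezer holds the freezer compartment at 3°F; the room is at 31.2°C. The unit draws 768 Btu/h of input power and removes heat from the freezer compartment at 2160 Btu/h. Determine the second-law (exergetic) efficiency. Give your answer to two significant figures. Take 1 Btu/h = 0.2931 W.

COP_actual = Q̇_C/Ẇ = 2160/768.0 = 2.813.
In absolute terms T_C = 257.04 K and T_H = 304.35 K, so ΔT = 47.31 K.
COP_Carnot = T_C/ΔT = 257.04/47.31 = 5.433.
η_II = COP_actual/COP_Carnot = 2.813/5.433 = 0.5177.

0.52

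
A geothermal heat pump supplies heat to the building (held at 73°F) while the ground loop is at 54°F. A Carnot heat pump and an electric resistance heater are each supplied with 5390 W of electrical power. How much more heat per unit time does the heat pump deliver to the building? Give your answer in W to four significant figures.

In absolute terms T_C = 285.37 K and T_H = 295.93 K, so ΔT = 10.56 K.
COP_Carnot = T_H/ΔT = 295.93/10.56 = 28.04.
The heat pump delivers Q̇_H = COP × Ẇ = 151100 W; the resistance heater delivers Ẇ = 5390 W.
Extra = (COP − 1)·Ẇ = 145700 W.

145700 W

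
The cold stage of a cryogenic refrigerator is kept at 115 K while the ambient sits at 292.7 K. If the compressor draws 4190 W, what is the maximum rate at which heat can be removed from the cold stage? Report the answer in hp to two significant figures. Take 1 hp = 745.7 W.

3.6 hp

The reservoir spacing is ΔT = 292.7 − 115 = 177.7 K.
COP_Carnot = T_C/ΔT = 115.00/177.7 = 0.6472.
Q̇_max = COP_Carnot × Ẇ = 0.6472 × 4190 W = 2712 W = 3.636 hp.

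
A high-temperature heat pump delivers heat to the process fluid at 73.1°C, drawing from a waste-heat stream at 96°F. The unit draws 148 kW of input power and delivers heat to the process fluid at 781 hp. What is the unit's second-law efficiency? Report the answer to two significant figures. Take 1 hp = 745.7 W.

Converting, Q̇_H = 781.0 hp = 582.4 kW, so COP_actual = Q̇_H/Ẇ = 582.4/148.0 = 3.935.
In absolute terms T_C = 308.71 K and T_H = 346.25 K, so ΔT = 37.54 K.
COP_Carnot = T_H/ΔT = 346.25/37.54 = 9.222.
η_II = COP_actual/COP_Carnot = 3.935/9.222 = 0.4267.

0.43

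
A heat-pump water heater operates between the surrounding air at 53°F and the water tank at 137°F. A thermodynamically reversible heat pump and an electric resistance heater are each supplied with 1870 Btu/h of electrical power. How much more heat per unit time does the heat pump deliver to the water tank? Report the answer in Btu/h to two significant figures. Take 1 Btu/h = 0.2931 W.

11000 Btu/h

In absolute terms T_C = 284.82 K and T_H = 331.48 K, so ΔT = 46.67 K.
COP_Carnot = T_H/ΔT = 331.48/46.67 = 7.103.
The heat pump delivers Q̇_H = COP × Ẇ = 13280 Btu/h; the resistance heater delivers Ẇ = 1870 Btu/h.
Extra = (COP − 1)·Ẇ = 11410 Btu/h.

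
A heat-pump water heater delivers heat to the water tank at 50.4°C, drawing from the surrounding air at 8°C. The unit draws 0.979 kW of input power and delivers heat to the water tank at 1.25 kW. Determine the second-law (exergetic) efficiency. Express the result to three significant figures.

0.167

COP_actual = Q̇_H/Ẇ = 1.250/0.9790 = 1.277.
In absolute terms T_C = 281.15 K and T_H = 323.55 K, so ΔT = 42.40 K.
COP_Carnot = T_H/ΔT = 323.55/42.40 = 7.631.
η_II = COP_actual/COP_Carnot = 1.277/7.631 = 0.1673.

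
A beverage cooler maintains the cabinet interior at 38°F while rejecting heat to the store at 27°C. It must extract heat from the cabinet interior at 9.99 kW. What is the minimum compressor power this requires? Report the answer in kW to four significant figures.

In absolute terms T_C = 276.48 K and T_H = 300.15 K, so ΔT = 23.67 K.
COP_Carnot = T_C/ΔT = 276.48/23.67 = 11.68.
Ẇ_min = Q̇/COP_Carnot = 9.990/11.68 = 0.8551 kW.

0.8551 kW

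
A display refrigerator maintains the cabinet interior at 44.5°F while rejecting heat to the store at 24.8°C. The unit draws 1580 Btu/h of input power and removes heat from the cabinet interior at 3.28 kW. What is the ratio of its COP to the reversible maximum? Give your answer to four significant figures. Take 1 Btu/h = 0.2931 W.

0.4515

Converting, Q̇_C = 3.280 kW = 11190 Btu/h, so COP_actual = Q̇_C/Ẇ = 11190/1580 = 7.083.
In absolute terms T_C = 280.09 K and T_H = 297.95 K, so ΔT = 17.86 K.
COP_Carnot = T_C/ΔT = 280.09/17.86 = 15.69.
η_II = COP_actual/COP_Carnot = 7.083/15.69 = 0.4515.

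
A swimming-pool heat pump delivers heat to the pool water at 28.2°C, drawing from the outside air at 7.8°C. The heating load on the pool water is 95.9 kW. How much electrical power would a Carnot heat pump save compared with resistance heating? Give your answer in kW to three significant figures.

In absolute terms T_C = 280.95 K and T_H = 301.35 K, so ΔT = 20.40 K.
COP_Carnot = T_H/ΔT = 301.35/20.40 = 14.77.
Resistance heating needs Ẇ_res = Q̇_H = 95.90 kW; the reversible heat pump needs only Ẇ_hp = Q̇_H/COP = 6.492 kW.
Saving = 95.90 − 6.492 = 89.41 kW.

89.4 kW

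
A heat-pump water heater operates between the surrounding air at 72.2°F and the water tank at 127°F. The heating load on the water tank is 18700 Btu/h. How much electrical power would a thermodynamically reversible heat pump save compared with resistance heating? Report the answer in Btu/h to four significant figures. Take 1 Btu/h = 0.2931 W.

In absolute terms T_C = 295.48 K and T_H = 325.93 K, so ΔT = 30.44 K.
COP_Carnot = T_H/ΔT = 325.93/30.44 = 10.71.
Resistance heating needs Ẇ_res = Q̇_H = 18700 Btu/h; the reversible heat pump needs only Ẇ_hp = Q̇_H/COP = 1747 Btu/h.
Saving = 18700 − 1747 = 16950 Btu/h.

16950 Btu/h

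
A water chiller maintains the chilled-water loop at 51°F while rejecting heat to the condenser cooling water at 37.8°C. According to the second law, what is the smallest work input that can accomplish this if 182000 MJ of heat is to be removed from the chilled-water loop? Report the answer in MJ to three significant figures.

17500 MJ

In absolute terms T_C = 283.71 K and T_H = 310.95 K, so ΔT = 27.24 K.
The reversible limit is COP_R = T_C/ΔT = 10.41, so W_min = Q_C/COP = Q_C·ΔT/T_C.
W_min = 182000 × 27.24/283.71 = 17480 MJ.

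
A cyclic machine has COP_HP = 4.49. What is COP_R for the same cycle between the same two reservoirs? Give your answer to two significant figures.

Since Q_H = Q_C + W for any cycle, COP_R = Q_C/W = Q_H/W − 1.
COP_R = 4.49 − 1 = 3.49.

3.5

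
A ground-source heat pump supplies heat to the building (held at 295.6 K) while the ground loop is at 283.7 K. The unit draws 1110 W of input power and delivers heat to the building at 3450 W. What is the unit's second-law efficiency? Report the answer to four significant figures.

0.1251

COP_actual = Q̇_H/Ẇ = 3450/1110 = 3.108.
The reservoir spacing is ΔT = 295.6 − 283.7 = 11.90 K.
COP_Carnot = T_H/ΔT = 295.60/11.90 = 24.84.
η_II = COP_actual/COP_Carnot = 3.108/24.84 = 0.1251.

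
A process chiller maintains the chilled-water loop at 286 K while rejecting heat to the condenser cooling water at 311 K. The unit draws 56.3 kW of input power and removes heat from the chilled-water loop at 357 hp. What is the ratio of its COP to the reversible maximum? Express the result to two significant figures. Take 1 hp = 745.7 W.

Converting, Q̇_C = 357.0 hp = 266.2 kW, so COP_actual = Q̇_C/Ẇ = 266.2/56.30 = 4.729.
The reservoir spacing is ΔT = 311 − 286 = 25.00 K.
COP_Carnot = T_C/ΔT = 286.00/25.00 = 11.44.
η_II = COP_actual/COP_Carnot = 4.729/11.44 = 0.4133.

0.41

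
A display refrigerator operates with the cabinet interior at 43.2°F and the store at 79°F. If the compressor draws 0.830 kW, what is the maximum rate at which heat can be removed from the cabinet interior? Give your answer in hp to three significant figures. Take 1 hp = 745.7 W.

15.6 hp

In absolute terms T_C = 279.37 K and T_H = 299.26 K, so ΔT = 19.89 K.
COP_Carnot = T_C/ΔT = 279.37/19.89 = 14.05.
Q̇_max = COP_Carnot × Ẇ = 14.05 × 0.8300 kW = 11.66 kW = 15.63 hp.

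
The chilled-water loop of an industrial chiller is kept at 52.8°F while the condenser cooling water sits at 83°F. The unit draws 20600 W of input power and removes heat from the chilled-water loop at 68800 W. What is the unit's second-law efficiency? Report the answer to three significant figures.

0.197

COP_actual = Q̇_C/Ẇ = 68800/20600 = 3.340.
In absolute terms T_C = 284.71 K and T_H = 301.48 K, so ΔT = 16.78 K.
COP_Carnot = T_C/ΔT = 284.71/16.78 = 16.97.
η_II = COP_actual/COP_Carnot = 3.340/16.97 = 0.1968.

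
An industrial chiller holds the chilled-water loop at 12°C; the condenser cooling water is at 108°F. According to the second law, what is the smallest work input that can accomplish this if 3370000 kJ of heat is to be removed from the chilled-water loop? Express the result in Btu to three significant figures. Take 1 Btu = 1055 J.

In absolute terms T_C = 285.15 K and T_H = 315.37 K, so ΔT = 30.22 K.
The reversible limit is COP_R = T_C/ΔT = 9.435, so W_min = Q_C/COP = Q_C·ΔT/T_C.
W_min = 3370000 × 30.22/285.15 = 357200 kJ = 338600 Btu.

339000 Btu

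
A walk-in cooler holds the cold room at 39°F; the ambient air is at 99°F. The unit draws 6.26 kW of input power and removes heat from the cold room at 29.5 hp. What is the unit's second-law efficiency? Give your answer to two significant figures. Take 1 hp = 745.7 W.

0.42

Converting, Q̇_C = 29.50 hp = 22.00 kW, so COP_actual = Q̇_C/Ẇ = 22.00/6.260 = 3.514.
In absolute terms T_C = 277.04 K and T_H = 310.37 K, so ΔT = 33.33 K.
COP_Carnot = T_C/ΔT = 277.04/33.33 = 8.311.
η_II = COP_actual/COP_Carnot = 3.514/8.311 = 0.4228.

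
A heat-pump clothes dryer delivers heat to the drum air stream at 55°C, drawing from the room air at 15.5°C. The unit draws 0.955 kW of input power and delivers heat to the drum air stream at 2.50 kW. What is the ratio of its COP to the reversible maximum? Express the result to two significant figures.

COP_actual = Q̇_H/Ẇ = 2.500/0.9550 = 2.618.
In absolute terms T_C = 288.65 K and T_H = 328.15 K, so ΔT = 39.50 K.
COP_Carnot = T_H/ΔT = 328.15/39.50 = 8.308.
η_II = COP_actual/COP_Carnot = 2.618/8.308 = 0.3151.

0.32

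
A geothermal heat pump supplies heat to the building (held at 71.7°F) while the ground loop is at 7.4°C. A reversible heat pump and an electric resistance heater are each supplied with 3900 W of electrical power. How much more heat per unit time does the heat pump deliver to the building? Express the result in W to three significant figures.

74700 W

In absolute terms T_C = 280.55 K and T_H = 295.21 K, so ΔT = 14.66 K.
COP_Carnot = T_H/ΔT = 295.21/14.66 = 20.14.
The heat pump delivers Q̇_H = COP × Ẇ = 78560 W; the resistance heater delivers Ẇ = 3900 W.
Extra = (COP − 1)·Ẇ = 74660 W.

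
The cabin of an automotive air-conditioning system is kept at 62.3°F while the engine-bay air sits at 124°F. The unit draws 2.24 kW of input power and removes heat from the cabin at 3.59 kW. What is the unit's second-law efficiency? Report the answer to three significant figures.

0.189

COP_actual = Q̇_C/Ẇ = 3.590/2.240 = 1.603.
In absolute terms T_C = 289.98 K and T_H = 324.26 K, so ΔT = 34.28 K.
COP_Carnot = T_C/ΔT = 289.98/34.28 = 8.460.
η_II = COP_actual/COP_Carnot = 1.603/8.460 = 0.1894.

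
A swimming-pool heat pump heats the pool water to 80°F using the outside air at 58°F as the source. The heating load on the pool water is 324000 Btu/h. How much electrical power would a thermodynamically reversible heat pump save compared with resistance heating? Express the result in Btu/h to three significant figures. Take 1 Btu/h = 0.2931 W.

In absolute terms T_C = 287.59 K and T_H = 299.82 K, so ΔT = 12.22 K.
COP_Carnot = T_H/ΔT = 299.82/12.22 = 24.53.
Resistance heating needs Ẇ_res = Q̇_H = 324000 Btu/h; the reversible heat pump needs only Ẇ_hp = Q̇_H/COP = 13210 Btu/h.
Saving = 324000 − 13210 = 310800 Btu/h.

311000 Btu/h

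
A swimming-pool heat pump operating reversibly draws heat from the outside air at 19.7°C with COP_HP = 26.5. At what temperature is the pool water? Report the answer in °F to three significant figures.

COP_HP = T_H/(T_H − T_C) rearranges to T_H = COP·T_C/(COP − 1).
With T_C = 292.85 K, T_H = 26.5 × 292.85/25.50 = 304.33 K.
Converting, 304.33 K = 88.13°F.

88.1 °F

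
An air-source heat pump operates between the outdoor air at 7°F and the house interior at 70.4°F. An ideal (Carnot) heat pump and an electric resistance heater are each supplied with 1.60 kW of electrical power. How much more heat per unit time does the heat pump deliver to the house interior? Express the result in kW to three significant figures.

11.8 kW

In absolute terms T_C = 259.26 K and T_H = 294.48 K, so ΔT = 35.22 K.
COP_Carnot = T_H/ΔT = 294.48/35.22 = 8.361.
The heat pump delivers Q̇_H = COP × Ẇ = 13.38 kW; the resistance heater delivers Ẇ = 1.600 kW.
Extra = (COP − 1)·Ẇ = 11.78 kW.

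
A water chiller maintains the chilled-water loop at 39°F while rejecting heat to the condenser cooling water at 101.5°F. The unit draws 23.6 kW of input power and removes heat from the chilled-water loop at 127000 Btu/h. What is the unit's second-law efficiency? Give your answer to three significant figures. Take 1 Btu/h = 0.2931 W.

0.198

Converting, Q̇_C = 127000 Btu/h = 37.22 kW, so COP_actual = Q̇_C/Ẇ = 37.22/23.60 = 1.577.
In absolute terms T_C = 277.04 K and T_H = 311.76 K, so ΔT = 34.72 K.
COP_Carnot = T_C/ΔT = 277.04/34.72 = 7.979.
η_II = COP_actual/COP_Carnot = 1.577/7.979 = 0.1977.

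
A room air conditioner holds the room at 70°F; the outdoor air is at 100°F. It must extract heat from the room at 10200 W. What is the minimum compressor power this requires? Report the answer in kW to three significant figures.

0.578 kW

In absolute terms T_C = 294.26 K and T_H = 310.93 K, so ΔT = 16.67 K.
COP_Carnot = T_C/ΔT = 294.26/16.67 = 17.66.
Ẇ_min = Q̇/COP_Carnot = 10200/17.66 = 577.7 W = 0.5777 kW.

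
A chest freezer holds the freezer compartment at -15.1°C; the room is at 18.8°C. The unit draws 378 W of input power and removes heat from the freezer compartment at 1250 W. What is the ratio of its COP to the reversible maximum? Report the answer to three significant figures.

0.434

COP_actual = Q̇_C/Ẇ = 1250/378.0 = 3.307.
In absolute terms T_C = 258.05 K and T_H = 291.95 K, so ΔT = 33.90 K.
COP_Carnot = T_C/ΔT = 258.05/33.90 = 7.612.
η_II = COP_actual/COP_Carnot = 3.307/7.612 = 0.4344.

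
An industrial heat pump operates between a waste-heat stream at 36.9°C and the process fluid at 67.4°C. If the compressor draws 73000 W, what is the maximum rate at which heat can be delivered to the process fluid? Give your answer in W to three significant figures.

In absolute terms T_C = 310.05 K and T_H = 340.55 K, so ΔT = 30.50 K.
COP_Carnot = T_H/ΔT = 340.55/30.50 = 11.17.
Q̇_max = COP_Carnot × Ẇ = 11.17 × 73000 W = 815100 W.

815000 W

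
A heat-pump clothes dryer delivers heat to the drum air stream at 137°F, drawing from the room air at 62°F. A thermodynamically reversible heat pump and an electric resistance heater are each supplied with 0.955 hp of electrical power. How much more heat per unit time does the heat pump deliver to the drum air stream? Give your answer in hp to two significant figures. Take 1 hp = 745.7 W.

6.6 hp

In absolute terms T_C = 289.82 K and T_H = 331.48 K, so ΔT = 41.67 K.
COP_Carnot = T_H/ΔT = 331.48/41.67 = 7.956.
The heat pump delivers Q̇_H = COP × Ẇ = 7.598 hp; the resistance heater delivers Ẇ = 0.9550 hp.
Extra = (COP − 1)·Ẇ = 6.643 hp.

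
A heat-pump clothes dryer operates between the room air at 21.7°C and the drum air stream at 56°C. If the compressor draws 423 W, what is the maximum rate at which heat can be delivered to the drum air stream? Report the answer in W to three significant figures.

In absolute terms T_C = 294.85 K and T_H = 329.15 K, so ΔT = 34.30 K.
COP_Carnot = T_H/ΔT = 329.15/34.30 = 9.596.
Q̇_max = COP_Carnot × Ẇ = 9.596 × 423.0 W = 4059 W.

4060 W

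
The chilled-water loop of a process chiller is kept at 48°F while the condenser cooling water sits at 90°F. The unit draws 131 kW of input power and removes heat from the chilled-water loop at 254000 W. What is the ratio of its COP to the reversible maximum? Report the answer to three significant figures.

Converting, Q̇_C = 254000 W = 254.0 kW, so COP_actual = Q̇_C/Ẇ = 254.0/131.0 = 1.939.
In absolute terms T_C = 282.04 K and T_H = 305.37 K, so ΔT = 23.33 K.
COP_Carnot = T_C/ΔT = 282.04/23.33 = 12.09.
η_II = COP_actual/COP_Carnot = 1.939/12.09 = 0.1604.

0.160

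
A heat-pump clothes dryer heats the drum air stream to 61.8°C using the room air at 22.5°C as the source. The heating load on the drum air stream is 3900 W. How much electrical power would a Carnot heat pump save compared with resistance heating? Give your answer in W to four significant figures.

3442 W

In absolute terms T_C = 295.65 K and T_H = 334.95 K, so ΔT = 39.30 K.
COP_Carnot = T_H/ΔT = 334.95/39.30 = 8.523.
Resistance heating needs Ẇ_res = Q̇_H = 3900 W; the reversible heat pump needs only Ẇ_hp = Q̇_H/COP = 457.6 W.
Saving = 3900 − 457.6 = 3442 W.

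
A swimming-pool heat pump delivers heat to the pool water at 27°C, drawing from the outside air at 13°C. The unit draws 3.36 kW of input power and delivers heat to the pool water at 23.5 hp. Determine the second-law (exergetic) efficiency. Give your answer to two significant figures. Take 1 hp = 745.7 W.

Converting, Q̇_H = 23.50 hp = 17.52 kW, so COP_actual = Q̇_H/Ẇ = 17.52/3.360 = 5.215.
In absolute terms T_C = 286.15 K and T_H = 300.15 K, so ΔT = 14.00 K.
COP_Carnot = T_H/ΔT = 300.15/14.00 = 21.44.
η_II = COP_actual/COP_Carnot = 5.215/21.44 = 0.2433.

0.24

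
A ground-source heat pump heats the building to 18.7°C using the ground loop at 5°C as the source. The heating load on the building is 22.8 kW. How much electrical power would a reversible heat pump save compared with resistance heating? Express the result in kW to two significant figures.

In absolute terms T_C = 278.15 K and T_H = 291.85 K, so ΔT = 13.70 K.
COP_Carnot = T_H/ΔT = 291.85/13.70 = 21.30.
Resistance heating needs Ẇ_res = Q̇_H = 22.80 kW; the reversible heat pump needs only Ẇ_hp = Q̇_H/COP = 1.070 kW.
Saving = 22.80 − 1.070 = 21.73 kW.

22 kW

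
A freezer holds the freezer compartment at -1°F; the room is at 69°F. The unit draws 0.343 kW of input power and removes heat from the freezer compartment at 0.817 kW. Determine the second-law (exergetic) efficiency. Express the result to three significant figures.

COP_actual = Q̇_C/Ẇ = 0.8170/0.3430 = 2.382.
In absolute terms T_C = 254.82 K and T_H = 293.71 K, so ΔT = 38.89 K.
COP_Carnot = T_C/ΔT = 254.82/38.89 = 6.552.
η_II = COP_actual/COP_Carnot = 2.382/6.552 = 0.3635.

0.364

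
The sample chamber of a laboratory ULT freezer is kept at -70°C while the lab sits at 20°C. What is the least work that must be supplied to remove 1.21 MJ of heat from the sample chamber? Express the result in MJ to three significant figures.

In absolute terms T_C = 203.15 K and T_H = 293.15 K, so ΔT = 90.00 K.
The reversible limit is COP_R = T_C/ΔT = 2.257, so W_min = Q_C/COP = Q_C·ΔT/T_C.
W_min = 1.210 × 90.00/203.15 = 0.5361 MJ.

0.536 MJ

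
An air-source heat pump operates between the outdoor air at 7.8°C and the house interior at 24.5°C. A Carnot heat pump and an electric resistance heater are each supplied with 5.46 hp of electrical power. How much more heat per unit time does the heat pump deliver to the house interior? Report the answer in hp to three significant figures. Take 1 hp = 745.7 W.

In absolute terms T_C = 280.95 K and T_H = 297.65 K, so ΔT = 16.70 K.
COP_Carnot = T_H/ΔT = 297.65/16.70 = 17.82.
The heat pump delivers Q̇_H = COP × Ẇ = 97.32 hp; the resistance heater delivers Ẇ = 5.460 hp.
Extra = (COP − 1)·Ẇ = 91.86 hp.

91.9 hp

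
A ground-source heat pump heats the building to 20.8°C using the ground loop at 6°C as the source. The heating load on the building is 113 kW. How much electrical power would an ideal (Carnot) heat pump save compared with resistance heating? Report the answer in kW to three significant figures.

In absolute terms T_C = 279.15 K and T_H = 293.95 K, so ΔT = 14.80 K.
COP_Carnot = T_H/ΔT = 293.95/14.80 = 19.86.
Resistance heating needs Ẇ_res = Q̇_H = 113.0 kW; the reversible heat pump needs only Ẇ_hp = Q̇_H/COP = 5.689 kW.
Saving = 113.0 − 5.689 = 107.3 kW.

107 kW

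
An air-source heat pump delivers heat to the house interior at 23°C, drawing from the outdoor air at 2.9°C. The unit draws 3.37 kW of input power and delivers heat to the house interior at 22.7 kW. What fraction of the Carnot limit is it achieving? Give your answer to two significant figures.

COP_actual = Q̇_H/Ẇ = 22.70/3.370 = 6.736.
In absolute terms T_C = 276.05 K and T_H = 296.15 K, so ΔT = 20.10 K.
COP_Carnot = T_H/ΔT = 296.15/20.10 = 14.73.
η_II = COP_actual/COP_Carnot = 6.736/14.73 = 0.4572.

0.46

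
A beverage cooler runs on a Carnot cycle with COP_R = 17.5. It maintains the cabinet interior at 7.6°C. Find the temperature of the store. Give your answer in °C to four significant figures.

COP_R = T_C/(T_H − T_C) gives T_H − T_C = T_C/COP.
With T_C = 280.75 K, T_H = 280.75 × (1 + 1/17.5) = 296.79 K.
Converting, 296.79 K = 23.64°C.

23.64 °C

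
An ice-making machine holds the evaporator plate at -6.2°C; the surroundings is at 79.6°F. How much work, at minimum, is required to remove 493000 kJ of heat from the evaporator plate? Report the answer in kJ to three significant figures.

60300 kJ

In absolute terms T_C = 266.95 K and T_H = 299.59 K, so ΔT = 32.64 K.
The reversible limit is COP_R = T_C/ΔT = 8.178, so W_min = Q_C/COP = Q_C·ΔT/T_C.
W_min = 493000 × 32.64/266.95 = 60290 kJ.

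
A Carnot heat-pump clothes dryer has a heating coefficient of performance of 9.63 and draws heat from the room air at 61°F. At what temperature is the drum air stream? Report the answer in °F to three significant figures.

COP_HP = T_H/(T_H − T_C) rearranges to T_H = COP·T_C/(COP − 1).
With T_C = 289.26 K, T_H = 9.63 × 289.26/8.630 = 322.78 K.
Converting, 322.78 K = 121.33°F.

121 °F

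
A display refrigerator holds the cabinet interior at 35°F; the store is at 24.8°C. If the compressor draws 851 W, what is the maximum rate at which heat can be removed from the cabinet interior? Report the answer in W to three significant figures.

10100 W

In absolute terms T_C = 274.82 K and T_H = 297.95 K, so ΔT = 23.13 K.
COP_Carnot = T_C/ΔT = 274.82/23.13 = 11.88.
Q̇_max = COP_Carnot × Ẇ = 11.88 × 851.0 W = 10110 W.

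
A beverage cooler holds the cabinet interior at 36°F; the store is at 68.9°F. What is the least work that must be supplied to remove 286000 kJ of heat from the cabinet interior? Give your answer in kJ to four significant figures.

In absolute terms T_C = 275.37 K and T_H = 293.65 K, so ΔT = 18.28 K.
The reversible limit is COP_R = T_C/ΔT = 15.07, so W_min = Q_C/COP = Q_C·ΔT/T_C.
W_min = 286000 × 18.28/275.37 = 18980 kJ.

18980 kJ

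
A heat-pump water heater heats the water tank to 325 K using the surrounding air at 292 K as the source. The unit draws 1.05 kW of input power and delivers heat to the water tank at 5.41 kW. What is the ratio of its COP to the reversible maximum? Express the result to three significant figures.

0.523

COP_actual = Q̇_H/Ẇ = 5.410/1.050 = 5.152.
The reservoir spacing is ΔT = 325 − 292 = 33.00 K.
COP_Carnot = T_H/ΔT = 325.00/33.00 = 9.848.
η_II = COP_actual/COP_Carnot = 5.152/9.848 = 0.5232.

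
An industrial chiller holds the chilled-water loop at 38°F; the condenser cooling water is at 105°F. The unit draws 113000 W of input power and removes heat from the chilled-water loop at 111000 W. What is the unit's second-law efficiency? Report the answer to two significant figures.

0.13

COP_actual = Q̇_C/Ẇ = 111000/113000 = 0.9823.
In absolute terms T_C = 276.48 K and T_H = 313.71 K, so ΔT = 37.22 K.
COP_Carnot = T_C/ΔT = 276.48/37.22 = 7.428.
η_II = COP_actual/COP_Carnot = 0.9823/7.428 = 0.1322.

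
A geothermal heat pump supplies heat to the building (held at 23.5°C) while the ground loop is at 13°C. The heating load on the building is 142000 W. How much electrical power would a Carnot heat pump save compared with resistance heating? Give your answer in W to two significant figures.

In absolute terms T_C = 286.15 K and T_H = 296.65 K, so ΔT = 10.50 K.
COP_Carnot = T_H/ΔT = 296.65/10.50 = 28.25.
Resistance heating needs Ẇ_res = Q̇_H = 142000 W; the reversible heat pump needs only Ẇ_hp = Q̇_H/COP = 5026 W.
Saving = 142000 − 5026 = 137000 W.

140000 W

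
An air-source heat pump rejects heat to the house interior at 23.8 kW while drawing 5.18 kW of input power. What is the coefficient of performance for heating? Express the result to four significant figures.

The first law gives Q̇_H = Q̇_C + Ẇ, so the three rates are Q̇_C = 18.62, Q̇_H = 23.80, Ẇ = 5.180 kW.
COP_HP = Q̇_H/Ẇ = 23.80/5.180 = 4.595.

4.595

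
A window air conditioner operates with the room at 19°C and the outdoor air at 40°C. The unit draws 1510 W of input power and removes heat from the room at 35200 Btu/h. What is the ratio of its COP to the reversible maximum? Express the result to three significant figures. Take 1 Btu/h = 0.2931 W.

0.491

Converting, Q̇_C = 35200 Btu/h = 10320 W, so COP_actual = Q̇_C/Ẇ = 10320/1510 = 6.833.
In absolute terms T_C = 292.15 K and T_H = 313.15 K, so ΔT = 21.00 K.
COP_Carnot = T_C/ΔT = 292.15/21.00 = 13.91.
η_II = COP_actual/COP_Carnot = 6.833/13.91 = 0.4911.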